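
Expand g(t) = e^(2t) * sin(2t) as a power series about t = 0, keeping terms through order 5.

-16*t^5/15 + 8*t^3/3 + 4*t^2 + 2*t

Multiply the two series term by term and collect like powers.
g(0) = 0
g′(0) = 2
g′′(0) = 8
g′′′(0) = 16
g^(4)(0) = 0
g^(5)(0) = -128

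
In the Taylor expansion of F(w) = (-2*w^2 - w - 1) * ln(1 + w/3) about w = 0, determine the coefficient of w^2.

-5/18

Multiply each power in the prefactor through the base expansion.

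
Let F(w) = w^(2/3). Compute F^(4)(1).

From the series, [(w - 1)^4] F = -7/243; multiply by 4! = 24 to get -56/81.

-56/81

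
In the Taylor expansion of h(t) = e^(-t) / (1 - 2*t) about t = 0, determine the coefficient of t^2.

Use 1/(1 - r) = Σ r^k on the denominator, then take the Cauchy product.
h(0) = 1
h′(0) = 1
h′′(0) = 5

5/2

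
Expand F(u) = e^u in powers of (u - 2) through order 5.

Differentiate repeatedly and evaluate at the center.
F(2) = e^(2)
F′(2) = e^(2)
F′′(2) = e^(2)
F′′′(2) = e^(2)
F^(4)(2) = e^(2)
F^(5)(2) = e^(2)

(u - 2)^5*e^(2)/120 + (u - 2)^4*e^(2)/24 + (u - 2)^3*e^(2)/6 + (u - 2)^2*e^(2)/2 + (u - 2)*e^(2) + e^(2)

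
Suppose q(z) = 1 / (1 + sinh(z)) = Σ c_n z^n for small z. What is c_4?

Write 1/(1+u) = 1 - u + u^2 - u^3 + ... and substitute the series for u.
q(0) = 1
q′(0) = -1
q′′(0) = 2
q′′′(0) = -7
q^(4)(0) = 32
So c_4 = q^(4)(0)/4! = 4/3.

4/3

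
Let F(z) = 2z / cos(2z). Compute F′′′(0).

24

Invert the denominator's series and multiply.
The coefficient of z^3 in the expansion is 4, so F′′′(0) = 3! * (4) = 24.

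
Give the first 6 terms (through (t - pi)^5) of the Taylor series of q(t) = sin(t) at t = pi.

-(t - pi)^5/120 + (t - pi)^3/6 - (t - pi)

Compute the successive derivatives at the expansion point and divide by k!.
q(pi) = 0
q′(pi) = -1
q′′(pi) = 0
q′′′(pi) = 1
q^(4)(pi) = 0
q^(5)(pi) = -1
Then c_k = q^(k)(pi)/k! gives each Taylor coefficient.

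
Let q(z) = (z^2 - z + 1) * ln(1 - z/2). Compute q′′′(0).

Multiply each power in the prefactor through the base expansion.
From the series, [z^3] q = -5/12; multiply by 3! = 6 to get -5/2.

-5/2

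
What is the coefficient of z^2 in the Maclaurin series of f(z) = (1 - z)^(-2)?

3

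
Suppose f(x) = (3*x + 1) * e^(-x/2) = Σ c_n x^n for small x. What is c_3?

17/48

Shift and add copies of the series according to the polynomial's terms.
[x^0] = 1;  [x^1] = 5/2;  [x^2] = -11/8;  [x^3] = 17/48.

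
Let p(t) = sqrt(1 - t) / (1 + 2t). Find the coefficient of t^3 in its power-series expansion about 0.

-157/16

Multiply the two series term by term and collect like powers.
p(0) = 1
p′(0) = -5/2
p′′(0) = 39/4
p′′′(0) = -471/8
The Taylor polynomial is Σ p^(k)(0)/k! · t^k.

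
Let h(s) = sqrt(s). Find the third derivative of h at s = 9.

From the series, [(s - 9)^3] h = 1/3888; multiply by 3! = 6 to get 1/648.

1/648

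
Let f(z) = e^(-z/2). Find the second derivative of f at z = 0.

From the series, [z^2] f = 1/8; multiply by 2! = 2 to get 1/4.

1/4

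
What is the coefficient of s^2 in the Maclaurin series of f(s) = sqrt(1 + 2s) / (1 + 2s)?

Take the Cauchy product of the two expansions.
f(0) = 1
f′(0) = -1
f′′(0) = 3
The Taylor polynomial is Σ f^(k)(0)/k! · s^k.

3/2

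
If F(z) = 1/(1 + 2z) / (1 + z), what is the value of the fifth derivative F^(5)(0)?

Write out both Maclaurin series and multiply, keeping only the needed powers.
From the series, [z^5] F = -63; multiply by 5! = 120 to get -7560.

-7560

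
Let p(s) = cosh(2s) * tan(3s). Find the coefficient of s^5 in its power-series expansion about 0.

Take the Cauchy product of the two expansions.
p(0) = 0
p′(0) = 3
p′′(0) = 0
p′′′(0) = 90
p^(4)(0) = 0
p^(5)(0) = 6288

262/5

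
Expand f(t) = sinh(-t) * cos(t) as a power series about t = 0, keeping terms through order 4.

Take the Cauchy product of the two expansions.
f(0) = 0
f′(0) = -1
f′′(0) = 0
f′′′(0) = 2
f^(4)(0) = 0

t^3/3 - t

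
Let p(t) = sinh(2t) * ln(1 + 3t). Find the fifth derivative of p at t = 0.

Expand each factor separately, then convolve coefficients.
From the series, [t^5] p = -93/2; multiply by 5! = 120 to get -5580.

-5580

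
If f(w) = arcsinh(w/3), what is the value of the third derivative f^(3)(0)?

-1/27

Differentiate repeatedly and evaluate at the center.
From the series, [w^3] f = -1/162; multiply by 3! = 6 to get -1/27.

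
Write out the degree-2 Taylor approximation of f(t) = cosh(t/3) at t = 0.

t^2/18 + 1

Use the known series and substitute for the argument.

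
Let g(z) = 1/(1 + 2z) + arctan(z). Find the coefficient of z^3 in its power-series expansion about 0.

-25/3

Add the two expansions coefficient-wise.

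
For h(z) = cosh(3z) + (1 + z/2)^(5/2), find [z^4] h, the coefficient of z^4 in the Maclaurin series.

6907/2048

Add the two expansions coefficient-wise.
h(0) = 2
h′(0) = 5/4
h′′(0) = 159/16
h′′′(0) = 15/64
h^(4)(0) = 20721/256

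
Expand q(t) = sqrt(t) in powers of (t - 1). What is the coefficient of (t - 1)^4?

-5/128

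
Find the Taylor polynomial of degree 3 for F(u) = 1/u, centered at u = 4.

Apply the Taylor formula c_k = f^(k)(a)/k!.
F(4) = 1/4
F′(4) = -1/16
F′′(4) = 1/32
F′′′(4) = -3/128

-(u - 4)^3/256 + (u - 4)^2/64 - (u - 4)/16 + 1/4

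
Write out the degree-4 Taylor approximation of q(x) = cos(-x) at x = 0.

x^4/24 - x^2/2 + 1

q(0) = 1
q′(0) = 0
q′′(0) = -1
q′′′(0) = 0
q^(4)(0) = 1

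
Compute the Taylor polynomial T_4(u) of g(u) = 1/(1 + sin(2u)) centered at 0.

32*u^4/3 - 20*u^3/3 + 4*u^2 - 2*u + 1

Compose series: expand the inner function first, then feed it into the outer expansion.
[u^0] = 1;  [u^1] = -2;  [u^2] = 4;  [u^3] = -20/3;  [u^4] = 32/3.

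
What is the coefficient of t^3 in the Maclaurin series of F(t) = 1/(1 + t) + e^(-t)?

Combine the two series term by term.
F(0) = 2
F′(0) = -2
F′′(0) = 3
F′′′(0) = -7
So c_3 = F′′′(0)/3! = -7/6.

-7/6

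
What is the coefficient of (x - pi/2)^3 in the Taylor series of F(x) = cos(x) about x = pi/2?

1/6

Compute the successive derivatives at the expansion point and divide by k!.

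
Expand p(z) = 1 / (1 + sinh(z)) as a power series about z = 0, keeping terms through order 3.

-7*z^3/6 + z^2 - z + 1

Use the geometric series for the reciprocal, then substitute.
[z^0] = 1;  [z^1] = -1;  [z^2] = 1;  [z^3] = -7/6.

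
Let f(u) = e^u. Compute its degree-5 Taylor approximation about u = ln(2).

(u - ln(2))^5/60 + (u - ln(2))^4/12 + (u - ln(2))^3/3 + (u - ln(2))^2 + 2*(u - ln(2)) + 2

[(u - ln(2))^0] = 2;  [(u - ln(2))^1] = 2;  [(u - ln(2))^2] = 1;  [(u - ln(2))^3] = 1/3;  [(u - ln(2))^4] = 1/12;  [(u - ln(2))^5] = 1/60.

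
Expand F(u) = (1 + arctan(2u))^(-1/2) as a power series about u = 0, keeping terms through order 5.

Plug the Maclaurin series of the inner function into that of the outer and collect terms.
F(0) = 1
F′(0) = -1
F′′(0) = 3
F′′′(0) = -7
F^(4)(0) = 9
F^(5)(0) = -129

-43*u^5/40 + 3*u^4/8 - 7*u^3/6 + 3*u^2/2 - u + 1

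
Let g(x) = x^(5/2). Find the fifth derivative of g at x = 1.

The coefficient of (x - 1)^5 in the expansion is 3/256, so g^(5)(1) = 5! * (3/256) = 45/32.

45/32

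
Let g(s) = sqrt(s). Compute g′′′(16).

The coefficient of (s - 16)^3 in the expansion is 1/16384, so g′′′(16) = 3! * (1/16384) = 3/8192.

3/8192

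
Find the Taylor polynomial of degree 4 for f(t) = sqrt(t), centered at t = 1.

f(1) = 1
f′(1) = 1/2
f′′(1) = -1/4
f′′′(1) = 3/8
f^(4)(1) = -15/16
Then c_k = f^(k)(1)/k! gives each Taylor coefficient.

-5*(t - 1)^4/128 + (t - 1)^3/16 - (t - 1)^2/8 + (t - 1)/2 + 1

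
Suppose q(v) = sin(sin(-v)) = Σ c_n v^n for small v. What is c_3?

Substitute the inner expansion into the outer series and collect powers.
q(0) = 0
q′(0) = -1
q′′(0) = 0
q′′′(0) = 2

1/3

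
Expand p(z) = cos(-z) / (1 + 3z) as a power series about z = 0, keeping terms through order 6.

Write out both Maclaurin series and multiply, keeping only the needed powers.
p(0) = 1
p′(0) = -3
p′′(0) = 17
p′′′(0) = -153
p^(4)(0) = 1837
p^(5)(0) = -27555
p^(6)(0) = 495989

495989*z^6/720 - 1837*z^5/8 + 1837*z^4/24 - 51*z^3/2 + 17*z^2/2 - 3*z + 1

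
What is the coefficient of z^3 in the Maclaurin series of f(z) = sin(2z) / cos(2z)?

Write the quotient as an unknown series and match coefficients against numerator = denominator · series.
So c_3 = f′′′(0)/3! = 8/3.

8/3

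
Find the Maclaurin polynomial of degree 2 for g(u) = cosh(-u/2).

u^2/8 + 1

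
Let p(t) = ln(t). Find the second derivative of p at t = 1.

-1

Apply the Taylor formula c_k = f^(k)(a)/k!.
The coefficient of (t - 1)^2 in the expansion is -1/2, so p′′(1) = 2! * (-1/2) = -1.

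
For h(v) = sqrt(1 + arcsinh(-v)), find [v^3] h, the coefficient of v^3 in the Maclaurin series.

Substitute the inner expansion into the outer series and collect powers.
[v^0] = 1;  [v^1] = -1/2;  [v^2] = -1/8;  [v^3] = 1/48.

1/48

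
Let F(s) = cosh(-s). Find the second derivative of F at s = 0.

1

The coefficient of s^2 in the expansion is 1/2, so F′′(0) = 2! * (1/2) = 1.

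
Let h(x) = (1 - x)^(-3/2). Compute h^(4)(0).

945/16

The coefficient of x^4 in the expansion is 315/128, so h^(4)(0) = 4! * (315/128) = 945/16.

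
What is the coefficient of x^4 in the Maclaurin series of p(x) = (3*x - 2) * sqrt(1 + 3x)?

729/64

Shift and add copies of the series according to the polynomial's terms.
p(0) = -2
p′(0) = 0
p′′(0) = 27/2
p′′′(0) = -81/2
p^(4)(0) = 2187/8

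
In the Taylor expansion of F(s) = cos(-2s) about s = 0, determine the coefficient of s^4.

F(0) = 1
F′(0) = 0
F′′(0) = -4
F′′′(0) = 0
F^(4)(0) = 16
So c_4 = F^(4)(0)/4! = 2/3.

2/3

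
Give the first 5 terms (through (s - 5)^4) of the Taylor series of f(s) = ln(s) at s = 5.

Apply the Taylor formula c_k = f^(k)(a)/k!.

-(s - 5)^4/2500 + (s - 5)^3/375 - (s - 5)^2/50 + (s - 5)/5 + ln(5)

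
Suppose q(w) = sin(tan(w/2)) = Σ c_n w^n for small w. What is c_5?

Plug the Maclaurin series of the inner function into that of the outer and collect terms.
So c_5 = q^(5)(0)/5! = -1/1280.

-1/1280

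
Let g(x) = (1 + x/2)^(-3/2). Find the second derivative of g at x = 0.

15/16

From the series, [x^2] g = 15/32; multiply by 2! = 2 to get 15/16.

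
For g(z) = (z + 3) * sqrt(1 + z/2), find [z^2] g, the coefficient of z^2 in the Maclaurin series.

Shift and add copies of the series according to the polynomial's terms.
g(0) = 3
g′(0) = 7/4
g′′(0) = 5/16
The Taylor polynomial is Σ g^(k)(0)/k! · z^k.

5/32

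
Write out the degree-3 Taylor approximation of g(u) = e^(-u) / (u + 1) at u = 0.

Multiply the numerator's expansion by the denominator's geometric series.

-8*u^3/3 + 5*u^2/2 - 2*u + 1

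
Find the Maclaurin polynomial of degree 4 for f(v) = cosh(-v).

v^4/24 + v^2/2 + 1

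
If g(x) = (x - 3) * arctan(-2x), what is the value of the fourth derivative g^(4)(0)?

Shift and add copies of the series according to the polynomial's terms.
From the series, [x^4] g = 8/3; multiply by 4! = 24 to get 64.

64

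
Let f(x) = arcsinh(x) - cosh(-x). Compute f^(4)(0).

Combine the two series term by term.
The coefficient of x^4 in the expansion is -1/24, so f^(4)(0) = 4! * (-1/24) = -1.

-1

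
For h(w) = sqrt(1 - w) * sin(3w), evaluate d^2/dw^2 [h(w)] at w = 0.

Take the Cauchy product of the two expansions.
The coefficient of w^2 in the expansion is -3/2, so h′′(0) = 2! * (-3/2) = -3.

-3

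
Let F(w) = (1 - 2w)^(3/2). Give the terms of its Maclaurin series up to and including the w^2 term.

3*w^2/2 - 3*w + 1

F(0) = 1
F′(0) = -3
F′′(0) = 3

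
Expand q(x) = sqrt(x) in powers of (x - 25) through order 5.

[(x - 25)^0] = 5;  [(x - 25)^1] = 1/10;  [(x - 25)^2] = -1/1000;  [(x - 25)^3] = 1/50000;  [(x - 25)^4] = -1/2000000;  [(x - 25)^5] = 7/500000000.

7*(x - 25)^5/500000000 - (x - 25)^4/2000000 + (x - 25)^3/50000 - (x - 25)^2/1000 + (x - 25)/10 + 5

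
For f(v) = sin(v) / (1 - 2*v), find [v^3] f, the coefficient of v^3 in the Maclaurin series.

Multiply the numerator's expansion by the denominator's geometric series.
f(0) = 0
f′(0) = 1
f′′(0) = 4
f′′′(0) = 23
So c_3 = f′′′(0)/3! = 23/6.

23/6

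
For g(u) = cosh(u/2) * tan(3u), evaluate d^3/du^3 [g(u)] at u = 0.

225/4

Multiply the two series term by term and collect like powers.
From the series, [u^3] g = 75/8; multiply by 3! = 6 to get 225/4.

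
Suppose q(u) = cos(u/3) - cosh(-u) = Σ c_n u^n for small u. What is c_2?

Combine the two series term by term.
[u^0] = 0;  [u^1] = 0;  [u^2] = -5/9.
So c_2 = q′′(0)/2! = -5/9.

-5/9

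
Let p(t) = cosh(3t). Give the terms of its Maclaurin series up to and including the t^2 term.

p(0) = 1
p′(0) = 0
p′′(0) = 9
Dividing each by k! gives the coefficients c_0, ..., c_2.

9*t^2/2 + 1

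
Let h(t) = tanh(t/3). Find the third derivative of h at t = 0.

-2/27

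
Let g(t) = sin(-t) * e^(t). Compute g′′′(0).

-2

Multiply the two series term by term and collect like powers.
From the series, [t^3] g = -1/3; multiply by 3! = 6 to get -2.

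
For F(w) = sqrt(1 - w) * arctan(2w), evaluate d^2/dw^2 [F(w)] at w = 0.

Take the Cauchy product of the two expansions.
The coefficient of w^2 in the expansion is -1, so F′′(0) = 2! * (-1) = -2.

-2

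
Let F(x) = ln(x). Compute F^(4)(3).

From the series, [(x - 3)^4] F = -1/324; multiply by 4! = 24 to get -2/27.

-2/27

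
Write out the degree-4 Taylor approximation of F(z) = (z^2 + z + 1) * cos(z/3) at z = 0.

Distribute the polynomial across the series and collect like powers.

-107*z^4/1944 - z^3/18 + 17*z^2/18 + z + 1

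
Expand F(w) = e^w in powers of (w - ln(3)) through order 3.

Apply the Taylor formula c_k = f^(k)(a)/k!.
F(ln(3)) = 3
F′(ln(3)) = 3
F′′(ln(3)) = 3
F′′′(ln(3)) = 3
Dividing each by k! gives the coefficients c_0, ..., c_3.

(w - ln(3))^3/2 + 3*(w - ln(3))^2/2 + 3*(w - ln(3)) + 3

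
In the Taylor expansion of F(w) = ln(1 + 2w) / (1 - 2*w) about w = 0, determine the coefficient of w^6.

Use 1/(1 - r) = Σ r^k on the denominator, then take the Cauchy product.
F(0) = 0
F′(0) = 2
F′′(0) = 4
F′′′(0) = 40
F^(4)(0) = 224
F^(5)(0) = 3008
F^(6)(0) = 28416
Then c_k = F^(k)(0)/k! gives each Taylor coefficient.

592/15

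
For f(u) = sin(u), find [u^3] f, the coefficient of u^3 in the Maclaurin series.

-1/6

Apply the Taylor formula c_k = f^(k)(a)/k!.
f(0) = 0
f′(0) = 1
f′′(0) = 0
f′′′(0) = -1
So c_3 = f′′′(0)/3! = -1/6.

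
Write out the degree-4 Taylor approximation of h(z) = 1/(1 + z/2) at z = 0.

Differentiate repeatedly and evaluate at the center.

z^4/16 - z^3/8 + z^2/4 - z/2 + 1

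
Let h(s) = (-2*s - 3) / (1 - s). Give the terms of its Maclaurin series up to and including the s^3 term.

Multiply each power in the prefactor through the base expansion.
[s^0] = -3;  [s^1] = -5;  [s^2] = -5;  [s^3] = -5.

-5*s^3 - 5*s^2 - 5*s - 3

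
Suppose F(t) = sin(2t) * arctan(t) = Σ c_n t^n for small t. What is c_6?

Take the Cauchy product of the two expansions.
[t^0] = 0;  [t^1] = 0;  [t^2] = 2;  [t^3] = 0;  [t^4] = -2;  [t^5] = 0;  [t^6] = 10/9.

10/9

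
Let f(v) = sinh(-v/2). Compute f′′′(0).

-1/8

The coefficient of v^3 in the expansion is -1/48, so f′′′(0) = 3! * (-1/48) = -1/8.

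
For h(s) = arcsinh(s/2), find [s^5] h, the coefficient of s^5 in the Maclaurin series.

[s^0] = 0;  [s^1] = 1/2;  [s^2] = 0;  [s^3] = -1/48;  [s^4] = 0;  [s^5] = 3/1280.
So c_5 = h^(5)(0)/5! = 3/1280.

3/1280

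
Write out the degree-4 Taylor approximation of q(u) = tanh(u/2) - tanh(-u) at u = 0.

Expand each term separately and add.
q(0) = 0
q′(0) = 3/2
q′′(0) = 0
q′′′(0) = -9/4
q^(4)(0) = 0

-3*u^3/8 + 3*u/2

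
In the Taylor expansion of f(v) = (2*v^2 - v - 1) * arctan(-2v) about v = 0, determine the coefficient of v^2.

Distribute the polynomial across the series and collect like powers.
f(0) = 0
f′(0) = 2
f′′(0) = 4
Dividing each by k! gives the coefficients c_0, ..., c_2.

2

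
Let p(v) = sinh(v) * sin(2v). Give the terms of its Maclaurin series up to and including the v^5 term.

Expand each factor separately, then convolve coefficients.
p(0) = 0
p′(0) = 0
p′′(0) = 4
p′′′(0) = 0
p^(4)(0) = -24
p^(5)(0) = 0

-v^4 + 2*v^2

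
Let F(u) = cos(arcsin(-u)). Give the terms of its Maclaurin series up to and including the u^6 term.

Plug the Maclaurin series of the inner function into that of the outer and collect terms.
F(0) = 1
F′(0) = 0
F′′(0) = -1
F′′′(0) = 0
F^(4)(0) = -3
F^(5)(0) = 0
F^(6)(0) = -45
Dividing each by k! gives the coefficients c_0, ..., c_6.

-u^6/16 - u^4/8 - u^2/2 + 1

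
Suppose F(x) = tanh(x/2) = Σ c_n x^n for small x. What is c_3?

F(0) = 0
F′(0) = 1/2
F′′(0) = 0
F′′′(0) = -1/4
So c_3 = F′′′(0)/3! = -1/24.

-1/24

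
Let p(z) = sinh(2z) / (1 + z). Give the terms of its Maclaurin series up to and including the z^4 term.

-10*z^4/3 + 10*z^3/3 - 2*z^2 + 2*z

Multiply the two series term by term and collect like powers.
p(0) = 0
p′(0) = 2
p′′(0) = -4
p′′′(0) = 20
p^(4)(0) = -80
The Taylor polynomial is Σ p^(k)(0)/k! · z^k.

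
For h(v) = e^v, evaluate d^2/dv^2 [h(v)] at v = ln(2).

2

Apply the Taylor formula c_k = f^(k)(a)/k!.
The coefficient of (v - ln(2))^2 in the expansion is 1, so h′′(ln(2)) = 2! * (1) = 2.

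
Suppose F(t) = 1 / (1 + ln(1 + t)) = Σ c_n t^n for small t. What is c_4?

Use the geometric series for the reciprocal, then substitute.
F(0) = 1
F′(0) = -1
F′′(0) = 3
F′′′(0) = -14
F^(4)(0) = 88

11/3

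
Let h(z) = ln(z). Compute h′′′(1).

2

Apply the Taylor formula c_k = f^(k)(a)/k!.
From the series, [(z - 1)^3] h = 1/3; multiply by 3! = 6 to get 2.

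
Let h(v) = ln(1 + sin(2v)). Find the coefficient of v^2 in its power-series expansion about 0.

-2

Compose series: expand the inner function first, then feed it into the outer expansion.
So c_2 = h′′(0)/2! = -2.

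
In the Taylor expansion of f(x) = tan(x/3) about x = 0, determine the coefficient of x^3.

1/81

Compute the successive derivatives at the expansion point and divide by k!.
f(0) = 0
f′(0) = 1/3
f′′(0) = 0
f′′′(0) = 2/27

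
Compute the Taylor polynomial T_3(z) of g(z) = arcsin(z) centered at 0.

g(0) = 0
g′(0) = 1
g′′(0) = 0
g′′′(0) = 1

z^3/6 + z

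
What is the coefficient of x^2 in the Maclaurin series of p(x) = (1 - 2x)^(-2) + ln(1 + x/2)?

Combine the two series term by term.
p(0) = 1
p′(0) = 9/2
p′′(0) = 95/4

95/8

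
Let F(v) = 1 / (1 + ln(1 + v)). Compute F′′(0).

3

Expand as Σ (-1)^k u^k with u equal to the inner function's series.
The coefficient of v^2 in the expansion is 3/2, so F′′(0) = 2! * (3/2) = 3.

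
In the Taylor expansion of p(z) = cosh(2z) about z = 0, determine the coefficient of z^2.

Use the known series and substitute for the argument.
p(0) = 1
p′(0) = 0
p′′(0) = 4
The Taylor polynomial is Σ p^(k)(0)/k! · z^k.

2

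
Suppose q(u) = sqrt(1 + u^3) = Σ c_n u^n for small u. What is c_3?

1/2

Compute the successive derivatives at the expansion point and divide by k!.
So c_3 = q′′′(0)/3! = 1/2.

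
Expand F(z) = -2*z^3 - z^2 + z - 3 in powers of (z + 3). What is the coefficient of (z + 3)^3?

-2

Apply the Taylor formula c_k = f^(k)(a)/k!.
[(z + 3)^0] = 39;  [(z + 3)^1] = -47;  [(z + 3)^2] = 17;  [(z + 3)^3] = -2.
So c_3 = F′′′(-3)/3! = -2.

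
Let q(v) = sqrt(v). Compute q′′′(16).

The coefficient of (v - 16)^3 in the expansion is 1/16384, so q′′′(16) = 3! * (1/16384) = 3/8192.

3/8192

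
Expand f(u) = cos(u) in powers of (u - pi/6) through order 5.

-(u - pi/6)^5/240 + sqrt(3)*(u - pi/6)^4/48 + (u - pi/6)^3/12 - sqrt(3)*(u - pi/6)^2/4 - (u - pi/6)/2 + sqrt(3)/2

Compute the successive derivatives at the expansion point and divide by k!.
f(pi/6) = sqrt(3)/2
f′(pi/6) = -1/2
f′′(pi/6) = -sqrt(3)/2
f′′′(pi/6) = 1/2
f^(4)(pi/6) = sqrt(3)/2
f^(5)(pi/6) = -1/2
The Taylor polynomial is Σ f^(k)(pi/6)/k! · (u - pi/6)^k.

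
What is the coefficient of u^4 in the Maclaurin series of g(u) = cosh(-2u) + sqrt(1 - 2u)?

Add the two expansions coefficient-wise.
g(0) = 2
g′(0) = -1
g′′(0) = 3
g′′′(0) = -3
g^(4)(0) = 1
The Taylor polynomial is Σ g^(k)(0)/k! · u^k.

1/24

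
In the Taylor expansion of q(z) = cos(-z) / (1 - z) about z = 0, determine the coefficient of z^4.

Expand 1/(denominator) as a geometric series and multiply by the numerator's series.
q(0) = 1
q′(0) = 1
q′′(0) = 1
q′′′(0) = 3
q^(4)(0) = 13
So c_4 = q^(4)(0)/4! = 13/24.

13/24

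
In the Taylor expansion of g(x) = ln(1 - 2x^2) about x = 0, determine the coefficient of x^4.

Apply the Taylor formula c_k = f^(k)(a)/k!.
g(0) = 0
g′(0) = 0
g′′(0) = -4
g′′′(0) = 0
g^(4)(0) = -48

-2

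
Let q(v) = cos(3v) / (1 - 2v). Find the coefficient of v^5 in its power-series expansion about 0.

Write out both Maclaurin series and multiply, keeping only the needed powers.
q(0) = 1
q′(0) = 2
q′′(0) = -1
q′′′(0) = -6
q^(4)(0) = 33
q^(5)(0) = 330
So c_5 = q^(5)(0)/5! = 11/4.

11/4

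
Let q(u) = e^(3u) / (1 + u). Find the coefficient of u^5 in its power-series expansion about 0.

13/20

Write out both Maclaurin series and multiply, keeping only the needed powers.
[u^0] = 1;  [u^1] = 2;  [u^2] = 5/2;  [u^3] = 2;  [u^4] = 11/8;  [u^5] = 13/20.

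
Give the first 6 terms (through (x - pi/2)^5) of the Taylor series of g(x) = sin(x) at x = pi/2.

(x - pi/2)^4/24 - (x - pi/2)^2/2 + 1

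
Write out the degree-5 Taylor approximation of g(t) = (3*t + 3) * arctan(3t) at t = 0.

729*t^5/5 - 27*t^4 - 27*t^3 + 9*t^2 + 9*t

Multiply each power in the prefactor through the base expansion.
g(0) = 0
g′(0) = 9
g′′(0) = 18
g′′′(0) = -162
g^(4)(0) = -648
g^(5)(0) = 17496
Dividing each by k! gives the coefficients c_0, ..., c_5.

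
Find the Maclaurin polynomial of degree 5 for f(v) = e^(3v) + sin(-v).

121*v^5/60 + 27*v^4/8 + 14*v^3/3 + 9*v^2/2 + 2*v + 1

Combine the two series term by term.
[v^0] = 1;  [v^1] = 2;  [v^2] = 9/2;  [v^3] = 14/3;  [v^4] = 27/8;  [v^5] = 121/60.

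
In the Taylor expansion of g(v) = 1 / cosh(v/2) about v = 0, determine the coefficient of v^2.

-1/8

Invert the denominator's series and multiply.
g(0) = 1
g′(0) = 0
g′′(0) = -1/4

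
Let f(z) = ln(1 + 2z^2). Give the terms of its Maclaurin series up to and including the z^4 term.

-2*z^4 + 2*z^2

Apply the Taylor formula c_k = f^(k)(a)/k!.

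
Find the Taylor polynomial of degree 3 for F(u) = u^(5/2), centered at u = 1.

5*(u - 1)^3/16 + 15*(u - 1)^2/8 + 5*(u - 1)/2 + 1

[(u - 1)^0] = 1;  [(u - 1)^1] = 5/2;  [(u - 1)^2] = 15/8;  [(u - 1)^3] = 5/16.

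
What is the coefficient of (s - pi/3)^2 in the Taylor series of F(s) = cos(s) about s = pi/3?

-1/4

Differentiate repeatedly and evaluate at the center.
F(pi/3) = 1/2
F′(pi/3) = -sqrt(3)/2
F′′(pi/3) = -1/2
So c_2 = F′′(pi/3)/2! = -1/4.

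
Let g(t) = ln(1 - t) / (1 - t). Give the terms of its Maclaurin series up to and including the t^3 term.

Expand 1/(denominator) as a geometric series and multiply by the numerator's series.
g(0) = 0
g′(0) = -1
g′′(0) = -3
g′′′(0) = -11
Then c_k = g^(k)(0)/k! gives each Taylor coefficient.

-11*t^3/6 - 3*t^2/2 - t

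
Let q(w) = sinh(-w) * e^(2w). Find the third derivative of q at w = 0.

Take the Cauchy product of the two expansions.
The coefficient of w^3 in the expansion is -13/6, so q′′′(0) = 3! * (-13/6) = -13.

-13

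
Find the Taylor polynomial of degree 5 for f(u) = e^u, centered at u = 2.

[(u - 2)^0] = e^(2);  [(u - 2)^1] = e^(2);  [(u - 2)^2] = e^(2)/2;  [(u - 2)^3] = e^(2)/6;  [(u - 2)^4] = e^(2)/24;  [(u - 2)^5] = e^(2)/120.

(u - 2)^5*e^(2)/120 + (u - 2)^4*e^(2)/24 + (u - 2)^3*e^(2)/6 + (u - 2)^2*e^(2)/2 + (u - 2)*e^(2) + e^(2)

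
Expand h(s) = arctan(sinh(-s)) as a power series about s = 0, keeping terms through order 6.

Compose series: expand the inner function first, then feed it into the outer expansion.

-s^5/24 + s^3/6 - s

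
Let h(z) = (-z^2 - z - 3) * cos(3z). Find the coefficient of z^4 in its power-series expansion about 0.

-45/8

Distribute the polynomial across the series and collect like powers.
h(0) = -3
h′(0) = -1
h′′(0) = 25
h′′′(0) = 27
h^(4)(0) = -135
So c_4 = h^(4)(0)/4! = -45/8.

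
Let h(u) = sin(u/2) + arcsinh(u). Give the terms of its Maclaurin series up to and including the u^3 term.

-3*u^3/16 + 3*u/2

Expand each term separately and add.
h(0) = 0
h′(0) = 3/2
h′′(0) = 0
h′′′(0) = -9/8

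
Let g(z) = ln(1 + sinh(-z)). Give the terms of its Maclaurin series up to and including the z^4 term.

-5*z^4/12 - z^3/2 - z^2/2 - z

Substitute the inner expansion into the outer series and collect powers.
g(0) = 0
g′(0) = -1
g′′(0) = -1
g′′′(0) = -3
g^(4)(0) = -10
Then c_k = g^(k)(0)/k! gives each Taylor coefficient.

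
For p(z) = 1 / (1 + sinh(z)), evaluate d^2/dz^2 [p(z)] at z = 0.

2

Use the geometric series for the reciprocal, then substitute.
From the series, [z^2] p = 1; multiply by 2! = 2 to get 2.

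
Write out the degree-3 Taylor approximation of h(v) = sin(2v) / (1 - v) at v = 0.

2*v^3/3 + 2*v^2 + 2*v

Use 1/(1 - r) = Σ r^k on the denominator, then take the Cauchy product.
[v^0] = 0;  [v^1] = 2;  [v^2] = 2;  [v^3] = 2/3.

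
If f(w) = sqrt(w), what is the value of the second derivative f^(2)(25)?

-1/500

From the series, [(w - 25)^2] f = -1/1000; multiply by 2! = 2 to get -1/500.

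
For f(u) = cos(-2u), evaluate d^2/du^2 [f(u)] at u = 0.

-4

Differentiate repeatedly and evaluate at the center.
The coefficient of u^2 in the expansion is -2, so f′′(0) = 2! * (-2) = -4.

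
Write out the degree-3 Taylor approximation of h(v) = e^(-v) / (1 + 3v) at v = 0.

Write out both Maclaurin series and multiply, keeping only the needed powers.
h(0) = 1
h′(0) = -4
h′′(0) = 25
h′′′(0) = -226

-113*v^3/3 + 25*v^2/2 - 4*v + 1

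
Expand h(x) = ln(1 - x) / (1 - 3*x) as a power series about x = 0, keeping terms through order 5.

-1969*x^5/20 - 131*x^4/4 - 65*x^3/6 - 7*x^2/2 - x

Use 1/(1 - r) = Σ r^k on the denominator, then take the Cauchy product.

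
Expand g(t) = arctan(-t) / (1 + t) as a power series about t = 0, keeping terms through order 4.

2*t^4/3 - 2*t^3/3 + t^2 - t

Expand each factor separately, then convolve coefficients.
g(0) = 0
g′(0) = -1
g′′(0) = 2
g′′′(0) = -4
g^(4)(0) = 16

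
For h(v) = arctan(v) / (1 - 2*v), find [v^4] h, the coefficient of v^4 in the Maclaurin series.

22/3

Expand 1/(denominator) as a geometric series and multiply by the numerator's series.
[v^0] = 0;  [v^1] = 1;  [v^2] = 2;  [v^3] = 11/3;  [v^4] = 22/3.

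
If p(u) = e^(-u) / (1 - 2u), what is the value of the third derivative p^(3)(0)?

29

Take the Cauchy product of the two expansions.
The coefficient of u^3 in the expansion is 29/6, so p′′′(0) = 3! * (29/6) = 29.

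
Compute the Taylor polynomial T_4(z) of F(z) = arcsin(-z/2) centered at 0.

-z^3/48 - z/2

F(0) = 0
F′(0) = -1/2
F′′(0) = 0
F′′′(0) = -1/8
F^(4)(0) = 0
Dividing each by k! gives the coefficients c_0, ..., c_4.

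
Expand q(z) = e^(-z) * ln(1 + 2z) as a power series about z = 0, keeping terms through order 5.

Write out both Maclaurin series and multiply, keeping only the needed powers.
q(0) = 0
q′(0) = 2
q′′(0) = -8
q′′′(0) = 34
q^(4)(0) = -192
q^(5)(0) = 1458

243*z^5/20 - 8*z^4 + 17*z^3/3 - 4*z^2 + 2*z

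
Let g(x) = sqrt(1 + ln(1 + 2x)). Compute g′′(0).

Substitute the inner expansion into the outer series and collect powers.
The coefficient of x^2 in the expansion is -3/2, so g′′(0) = 2! * (-3/2) = -3.

-3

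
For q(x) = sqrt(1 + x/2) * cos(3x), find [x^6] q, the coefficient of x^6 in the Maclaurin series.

-362841/327680

Take the Cauchy product of the two expansions.
[x^0] = 1;  [x^1] = 1/4;  [x^2] = -145/32;  [x^3] = -143/128;  [x^4] = 7195/2048;  [x^5] = 6631/8192;  [x^6] = -362841/327680.
So c_6 = q^(6)(0)/6! = -362841/327680.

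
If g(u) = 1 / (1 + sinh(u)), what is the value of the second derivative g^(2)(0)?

Expand as Σ (-1)^k u^k with u equal to the inner function's series.
From the series, [u^2] g = 1; multiply by 2! = 2 to get 2.

2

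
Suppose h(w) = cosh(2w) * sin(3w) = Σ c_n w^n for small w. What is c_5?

Write out both Maclaurin series and multiply, keeping only the needed powers.
h(0) = 0
h′(0) = 3
h′′(0) = 0
h′′′(0) = 9
h^(4)(0) = 0
h^(5)(0) = -597

-199/40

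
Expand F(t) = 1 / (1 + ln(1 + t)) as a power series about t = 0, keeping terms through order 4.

11*t^4/3 - 7*t^3/3 + 3*t^2/2 - t + 1

Use the geometric series for the reciprocal, then substitute.
F(0) = 1
F′(0) = -1
F′′(0) = 3
F′′′(0) = -14
F^(4)(0) = 88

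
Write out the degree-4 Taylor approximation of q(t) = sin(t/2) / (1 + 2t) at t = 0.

Multiply the two series term by term and collect like powers.
q(0) = 0
q′(0) = 1/2
q′′(0) = -2
q′′′(0) = 95/8
q^(4)(0) = -95
Then c_k = q^(k)(0)/k! gives each Taylor coefficient.

-95*t^4/24 + 95*t^3/48 - t^2 + t/2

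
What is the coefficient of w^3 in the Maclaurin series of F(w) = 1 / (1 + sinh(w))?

-7/6

Use the geometric series for the reciprocal, then substitute.
F(0) = 1
F′(0) = -1
F′′(0) = 2
F′′′(0) = -7
So c_3 = F′′′(0)/3! = -7/6.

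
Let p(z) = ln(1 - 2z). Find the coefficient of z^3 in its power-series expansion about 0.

-8/3

[z^0] = 0;  [z^1] = -2;  [z^2] = -2;  [z^3] = -8/3.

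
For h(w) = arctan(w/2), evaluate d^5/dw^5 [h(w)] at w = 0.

Apply the Taylor formula c_k = f^(k)(a)/k!.
The coefficient of w^5 in the expansion is 1/160, so h^(5)(0) = 5! * (1/160) = 3/4.

3/4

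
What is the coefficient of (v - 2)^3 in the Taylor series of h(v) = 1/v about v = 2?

-1/16

h(2) = 1/2
h′(2) = -1/4
h′′(2) = 1/4
h′′′(2) = -3/8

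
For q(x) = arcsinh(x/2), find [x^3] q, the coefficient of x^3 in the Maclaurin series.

Apply the Taylor formula c_k = f^(k)(a)/k!.
So c_3 = q′′′(0)/3! = -1/48.

-1/48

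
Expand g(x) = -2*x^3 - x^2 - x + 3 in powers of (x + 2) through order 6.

-2*(x + 2)^3 + 11*(x + 2)^2 - 21*(x + 2) + 17

[(x + 2)^0] = 17;  [(x + 2)^1] = -21;  [(x + 2)^2] = 11;  [(x + 2)^3] = -2;  [(x + 2)^4] = 0;  [(x + 2)^5] = 0;  [(x + 2)^6] = 0.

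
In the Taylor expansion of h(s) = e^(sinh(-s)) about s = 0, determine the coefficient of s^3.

Let u equal the inner series; expand the outer function in u and truncate.
[s^0] = 1;  [s^1] = -1;  [s^2] = 1/2;  [s^3] = -1/3.

-1/3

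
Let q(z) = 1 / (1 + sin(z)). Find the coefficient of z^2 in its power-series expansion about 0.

1

Write 1/(1+u) = 1 - u + u^2 - u^3 + ... and substitute the series for u.
So c_2 = q′′(0)/2! = 1.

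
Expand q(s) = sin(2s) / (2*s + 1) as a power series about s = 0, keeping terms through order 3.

Expand 1/(denominator) as a geometric series and multiply by the numerator's series.
q(0) = 0
q′(0) = 2
q′′(0) = -8
q′′′(0) = 40

20*s^3/3 - 4*s^2 + 2*s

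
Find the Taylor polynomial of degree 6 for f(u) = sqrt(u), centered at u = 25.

-21*(u - 25)^6/50000000000 + 7*(u - 25)^5/500000000 - (u - 25)^4/2000000 + (u - 25)^3/50000 - (u - 25)^2/1000 + (u - 25)/10 + 5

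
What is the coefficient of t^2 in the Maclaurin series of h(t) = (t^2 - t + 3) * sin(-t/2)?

1/2

Distribute the polynomial across the series and collect like powers.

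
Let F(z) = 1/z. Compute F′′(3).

The coefficient of (z - 3)^2 in the expansion is 1/27, so F′′(3) = 2! * (1/27) = 2/27.

2/27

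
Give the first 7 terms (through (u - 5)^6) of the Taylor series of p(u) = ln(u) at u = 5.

Apply the Taylor formula c_k = f^(k)(a)/k!.
p(5) = ln(5)
p′(5) = 1/5
p′′(5) = -1/25
p′′′(5) = 2/125
p^(4)(5) = -6/625
p^(5)(5) = 24/3125
p^(6)(5) = -24/3125
The Taylor polynomial is Σ p^(k)(5)/k! · (u - 5)^k.

-(u - 5)^6/93750 + (u - 5)^5/15625 - (u - 5)^4/2500 + (u - 5)^3/375 - (u - 5)^2/50 + (u - 5)/5 + ln(5)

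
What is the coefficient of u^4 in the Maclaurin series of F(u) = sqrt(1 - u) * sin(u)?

1/48

Take the Cauchy product of the two expansions.
F(0) = 0
F′(0) = 1
F′′(0) = -1
F′′′(0) = -7/4
F^(4)(0) = 1/2
So c_4 = F^(4)(0)/4! = 1/48.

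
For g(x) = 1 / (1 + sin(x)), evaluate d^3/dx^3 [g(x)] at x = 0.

-5

Use the geometric series for the reciprocal, then substitute.
The coefficient of x^3 in the expansion is -5/6, so g′′′(0) = 3! * (-5/6) = -5.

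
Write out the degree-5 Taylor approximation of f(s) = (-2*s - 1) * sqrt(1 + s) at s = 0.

Shift and add copies of the series according to the polynomial's terms.
[s^0] = -1;  [s^1] = -5/2;  [s^2] = -7/8;  [s^3] = 3/16;  [s^4] = -11/128;  [s^5] = 13/256.

13*s^5/256 - 11*s^4/128 + 3*s^3/16 - 7*s^2/8 - 5*s/2 - 1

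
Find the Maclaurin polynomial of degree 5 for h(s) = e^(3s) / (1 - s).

Expand each factor separately, then convolve coefficients.
h(0) = 1
h′(0) = 4
h′′(0) = 17
h′′′(0) = 78
h^(4)(0) = 393
h^(5)(0) = 2208
The Taylor polynomial is Σ h^(k)(0)/k! · s^k.

92*s^5/5 + 131*s^4/8 + 13*s^3 + 17*s^2/2 + 4*s + 1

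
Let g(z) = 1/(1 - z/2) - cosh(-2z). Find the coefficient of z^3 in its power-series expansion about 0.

Combine the two series term by term.
[z^0] = 0;  [z^1] = 1/2;  [z^2] = -7/4;  [z^3] = 1/8.
So c_3 = g′′′(0)/3! = 1/8.

1/8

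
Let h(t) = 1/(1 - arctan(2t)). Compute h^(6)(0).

8192

Plug the Maclaurin series of the inner function into that of the outer and collect terms.
From the series, [t^6] h = 512/45; multiply by 6! = 720 to get 8192.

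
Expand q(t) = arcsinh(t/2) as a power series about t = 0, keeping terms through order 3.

-t^3/48 + t/2

Differentiate repeatedly and evaluate at the center.
q(0) = 0
q′(0) = 1/2
q′′(0) = 0
q′′′(0) = -1/8
Then c_k = q^(k)(0)/k! gives each Taylor coefficient.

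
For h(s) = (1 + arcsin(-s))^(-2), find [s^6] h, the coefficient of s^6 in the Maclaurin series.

163/15

Compose series: expand the inner function first, then feed it into the outer expansion.
[s^0] = 1;  [s^1] = 2;  [s^2] = 3;  [s^3] = 13/3;  [s^4] = 6;  [s^5] = 163/20;  [s^6] = 163/15.
So c_6 = h^(6)(0)/6! = 163/15.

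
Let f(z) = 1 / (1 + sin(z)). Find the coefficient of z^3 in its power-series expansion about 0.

-5/6

Write 1/(1+u) = 1 - u + u^2 - u^3 + ... and substitute the series for u.
f(0) = 1
f′(0) = -1
f′′(0) = 2
f′′′(0) = -5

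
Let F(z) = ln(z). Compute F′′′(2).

1/4

The coefficient of (z - 2)^3 in the expansion is 1/24, so F′′′(2) = 3! * (1/24) = 1/4.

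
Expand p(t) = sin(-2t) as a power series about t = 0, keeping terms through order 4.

Apply the Taylor formula c_k = f^(k)(a)/k!.
p(0) = 0
p′(0) = -2
p′′(0) = 0
p′′′(0) = 8
p^(4)(0) = 0

4*t^3/3 - 2*t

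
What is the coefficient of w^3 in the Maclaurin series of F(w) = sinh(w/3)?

1/162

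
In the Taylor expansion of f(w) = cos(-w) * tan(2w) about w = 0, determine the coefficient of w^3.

Expand each factor separately, then convolve coefficients.
f(0) = 0
f′(0) = 2
f′′(0) = 0
f′′′(0) = 10
So c_3 = f′′′(0)/3! = 5/3.

5/3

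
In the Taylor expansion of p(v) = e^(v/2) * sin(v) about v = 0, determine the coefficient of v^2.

1/2

Multiply the two series term by term and collect like powers.
p(0) = 0
p′(0) = 1
p′′(0) = 1
The Taylor polynomial is Σ p^(k)(0)/k! · v^k.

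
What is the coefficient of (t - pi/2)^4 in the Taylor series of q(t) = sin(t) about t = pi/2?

Use the known series and substitute for the argument.
[(t - pi/2)^0] = 1;  [(t - pi/2)^1] = 0;  [(t - pi/2)^2] = -1/2;  [(t - pi/2)^3] = 0;  [(t - pi/2)^4] = 1/24.

1/24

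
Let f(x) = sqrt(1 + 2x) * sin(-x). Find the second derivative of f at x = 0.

-2

Write out both Maclaurin series and multiply, keeping only the needed powers.
The coefficient of x^2 in the expansion is -1, so f′′(0) = 2! * (-1) = -2.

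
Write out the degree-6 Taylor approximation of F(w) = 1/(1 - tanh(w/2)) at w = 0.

Let u equal the inner series; expand the outer function in u and truncate.
F(0) = 1
F′(0) = 1/2
F′′(0) = 1/2
F′′′(0) = 1/2
F^(4)(0) = 1/2
F^(5)(0) = 1/2
F^(6)(0) = 1/2

w^6/1440 + w^5/240 + w^4/48 + w^3/12 + w^2/4 + w/2 + 1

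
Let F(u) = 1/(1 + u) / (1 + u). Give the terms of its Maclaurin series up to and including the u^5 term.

-6*u^5 + 5*u^4 - 4*u^3 + 3*u^2 - 2*u + 1

Write out both Maclaurin series and multiply, keeping only the needed powers.
F(0) = 1
F′(0) = -2
F′′(0) = 6
F′′′(0) = -24
F^(4)(0) = 120
F^(5)(0) = -720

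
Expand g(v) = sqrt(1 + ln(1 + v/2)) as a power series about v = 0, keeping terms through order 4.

-143*v^4/6144 + 17*v^3/384 - 3*v^2/32 + v/4 + 1

Substitute the inner expansion into the outer series and collect powers.
g(0) = 1
g′(0) = 1/4
g′′(0) = -3/16
g′′′(0) = 17/64
g^(4)(0) = -143/256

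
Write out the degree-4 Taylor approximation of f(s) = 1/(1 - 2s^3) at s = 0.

2*s^3 + 1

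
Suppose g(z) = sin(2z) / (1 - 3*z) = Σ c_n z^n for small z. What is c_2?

Use 1/(1 - r) = Σ r^k on the denominator, then take the Cauchy product.
g(0) = 0
g′(0) = 2
g′′(0) = 12

6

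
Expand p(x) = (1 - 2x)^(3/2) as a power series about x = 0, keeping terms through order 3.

x^3/2 + 3*x^2/2 - 3*x + 1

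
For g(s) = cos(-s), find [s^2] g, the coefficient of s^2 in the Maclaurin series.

-1/2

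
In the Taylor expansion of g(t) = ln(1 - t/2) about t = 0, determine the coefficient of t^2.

-1/8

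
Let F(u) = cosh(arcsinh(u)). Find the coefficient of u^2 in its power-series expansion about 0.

1/2

Substitute the inner expansion into the outer series and collect powers.
F(0) = 1
F′(0) = 0
F′′(0) = 1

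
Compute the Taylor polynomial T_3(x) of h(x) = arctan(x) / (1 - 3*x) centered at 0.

Use 1/(1 - r) = Σ r^k on the denominator, then take the Cauchy product.
[x^0] = 0;  [x^1] = 1;  [x^2] = 3;  [x^3] = 26/3.

26*x^3/3 + 3*x^2 + x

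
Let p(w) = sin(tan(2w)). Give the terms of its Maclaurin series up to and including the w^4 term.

Compose series: expand the inner function first, then feed it into the outer expansion.

4*w^3/3 + 2*w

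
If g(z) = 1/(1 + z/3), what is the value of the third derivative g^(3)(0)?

From the series, [z^3] g = -1/27; multiply by 3! = 6 to get -2/9.

-2/9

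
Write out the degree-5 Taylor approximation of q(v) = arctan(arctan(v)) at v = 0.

Let u equal the inner series; expand the outer function in u and truncate.

11*v^5/15 - 2*v^3/3 + v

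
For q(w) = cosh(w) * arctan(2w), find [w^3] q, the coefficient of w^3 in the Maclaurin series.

-5/3

Take the Cauchy product of the two expansions.
q(0) = 0
q′(0) = 2
q′′(0) = 0
q′′′(0) = -10
So c_3 = q′′′(0)/3! = -5/3.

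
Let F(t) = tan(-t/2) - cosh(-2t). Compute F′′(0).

-4

Combine the two series term by term.
From the series, [t^2] F = -2; multiply by 2! = 2 to get -4.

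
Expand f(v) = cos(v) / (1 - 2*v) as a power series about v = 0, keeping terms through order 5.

337*v^5/12 + 337*v^4/24 + 7*v^3 + 7*v^2/2 + 2*v + 1

Multiply the numerator's expansion by the denominator's geometric series.
f(0) = 1
f′(0) = 2
f′′(0) = 7
f′′′(0) = 42
f^(4)(0) = 337
f^(5)(0) = 3370
Then c_k = f^(k)(0)/k! gives each Taylor coefficient.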